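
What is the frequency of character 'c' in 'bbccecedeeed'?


Scanning 'bbccecedeeed' for 'c':
  Position 2: 'c' -> MATCH (count: 1)
  Position 3: 'c' -> MATCH (count: 2)
  Position 5: 'c' -> MATCH (count: 3)
Total occurrences of 'c': 3

3


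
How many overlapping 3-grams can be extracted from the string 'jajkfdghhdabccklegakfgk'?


String 'jajkfdghhdabccklegakfgk' has length L = 23.
Number of overlapping n-grams = L - n + 1
Substituting: 23 - 3 + 1 = 21

21


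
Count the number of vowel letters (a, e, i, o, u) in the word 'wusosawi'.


Scanning each character of 'wusosawi':
  Position 1: 'w' -> consonant (running count: 0)
  Position 2: 'u' -> vowel (running count: 1)
  Position 3: 's' -> consonant (running count: 1)
  Position 4: 'o' -> vowel (running count: 2)
  Position 5: 's' -> consonant (running count: 2)
  Position 6: 'a' -> vowel (running count: 3)
  Position 7: 'w' -> consonant (running count: 3)
  Position 8: 'i' -> vowel (running count: 4)
Total vowels: 4

4


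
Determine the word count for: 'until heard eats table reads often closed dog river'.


Counting words by splitting on spaces:
  Word 1: 'until'
  Word 2: 'heard'
  Word 3: 'eats'
  Word 4: 'table'
  Word 5: 'reads'
  Word 6: 'often'
  Word 7: 'closed'
  Word 8: 'dog'
  Word 9: 'river'
Total words: 9

9


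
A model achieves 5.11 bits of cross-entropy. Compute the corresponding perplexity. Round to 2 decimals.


Perplexity formula: PP = 2^H
H = 5.11
PP = 2^5.11
Decompose: 2^5.11 = 2^5 * 2^0.11
2^5 = 32, 2^0.11 ~ 1.0792282
PP ~ 32 * 1.0792282 = 34.5353024
Rounded to 2 decimals: 34.54

34.54


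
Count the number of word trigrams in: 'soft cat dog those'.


Word trigrams from [4] words:
  Trigram 1: (soft cat dog)
  Trigram 2: (cat dog those)
Total word trigrams: 4 - 2 = 2

2


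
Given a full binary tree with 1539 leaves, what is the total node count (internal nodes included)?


Leaf nodes (terminals): 1539
Internal nodes = n - 1 = 1539 - 1 = 1538
Total = leaves + internal = 1539 + 1538 = 3077

3077


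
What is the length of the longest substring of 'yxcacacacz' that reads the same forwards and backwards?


Scanning 'yxcacacacz' for palindromic substrings.
Substring at positions 2-8: 'cacacac'.
Check: reverse('cacacac') = 'cacacac' -> palindrome confirmed.
Neighbouring characters ('x' / 'z') break symmetry, so it cannot extend further.
No longer palindromic substring exists; longest length = 7

7


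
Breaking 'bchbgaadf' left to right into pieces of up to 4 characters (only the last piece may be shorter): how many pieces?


'bchbgaadf' has 9 characters.
Chunking with max size 4:
  Chunk 1: 'bchb' (positions 0-3)
  Chunk 2: 'gaad' (positions 4-7)
  Chunk 3: 'f' (positions 8-8)
Total chunks: ceil(9 / 4) = 3

3


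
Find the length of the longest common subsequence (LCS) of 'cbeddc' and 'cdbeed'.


DP table for LCS of 'cbeddc' and 'cdbeed':
       c  d  b  e  e  d
    0  0  0  0  0  0  0
  c 0  1  1  1  1  1  1
  b 0  1  1  2  2  2  2
  e 0  1  1  2  3  3  3
  d 0  1  2  2  3  3  4
  d 0  1  2  2  3  3  4
  c 0  1  2  2  3  3  4
LCS: 'cbed'
LCS length = 4

4


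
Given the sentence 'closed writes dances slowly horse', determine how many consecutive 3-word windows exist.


Word trigrams from [5] words:
  Trigram 1: (closed writes dances)
  Trigram 2: (writes dances slowly)
  Trigram 3: (dances slowly horse)
Total word trigrams: 5 - 2 = 3

3


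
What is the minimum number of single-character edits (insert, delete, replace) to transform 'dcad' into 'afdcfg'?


Building DP table for s1='dcad' (len 4) and s2='afdcfg' (len 6):
       a  f  d  c  f  g
    0  1  2  3  4  5  6
  d 1  1  2  2  3  4  5
  c 2  2  2  3  2  3  4
  a 3  2  3  3  3  3  4
  d 4  3  3  3  4  4  4
Edit distance = dp[4][6] = 4

4


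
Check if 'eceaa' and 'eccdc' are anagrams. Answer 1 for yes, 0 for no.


Sort characters of 'eceaa': 'aacee'
Sort characters of 'eccdc': 'cccde'
Sorted forms differ -> they are NOT anagrams
Result: 0

0


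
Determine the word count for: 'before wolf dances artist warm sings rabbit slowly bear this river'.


Counting words by splitting on spaces:
  Word 1: 'before'
  Word 2: 'wolf'
  Word 3: 'dances'
  Word 4: 'artist'
  Word 5: 'warm'
  Word 6: 'sings'
  Word 7: 'rabbit'
  Word 8: 'slowly'
  Word 9: 'bear'
  Word 10: 'this'
  Word 11: 'river'
Total words: 11

11


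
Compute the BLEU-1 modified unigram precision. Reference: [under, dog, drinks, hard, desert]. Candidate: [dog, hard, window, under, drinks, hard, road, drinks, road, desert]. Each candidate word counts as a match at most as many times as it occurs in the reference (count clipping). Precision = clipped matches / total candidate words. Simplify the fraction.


Reference word counts: {'desert': 1, 'dog': 1, 'drinks': 1, 'hard': 1, 'under': 1}
Checking each candidate word (with clipping):
  'dog' -> in reference (ref count 1, used 1/1) -> match (matches: 1)
  'hard' -> in reference (ref count 1, used 1/1) -> match (matches: 2)
  'window' -> not in reference -> no match (matches: 2)
  'under' -> in reference (ref count 1, used 1/1) -> match (matches: 3)
  'drinks' -> in reference (ref count 1, used 1/1) -> match (matches: 4)
  'hard' -> ref count 1 already used up (1/1) -> clipped, no match (matches: 4)
  'road' -> not in reference -> no match (matches: 4)
  'drinks' -> ref count 1 already used up (1/1) -> clipped, no match (matches: 4)
  'road' -> not in reference -> no match (matches: 4)
  'desert' -> in reference (ref count 1, used 1/1) -> match (matches: 5)
Clipped matches: 5, Candidate length: 10
Precision = 5/10 = 1/2

1/2


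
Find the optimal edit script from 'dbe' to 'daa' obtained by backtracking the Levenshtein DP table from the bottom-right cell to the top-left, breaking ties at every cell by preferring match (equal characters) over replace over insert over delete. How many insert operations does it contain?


Edit distance = 2. Backtracking from cell (3, 3) with preference match > replace > insert > delete,
then listing the resulting alignment 'dbe' -> 'daa' left to right:
  Step 1: keep 'd'
  Step 2: replace b->a
  Step 3: replace e->a
Total insertions: 0

0


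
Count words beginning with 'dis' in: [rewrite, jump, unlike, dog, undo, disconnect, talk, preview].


Checking each word for prefix 'dis':
  'rewrite' -> no (count: 0)
  'jump' -> no (count: 0)
  'unlike' -> no (count: 0)
  'dog' -> no (count: 0)
  'undo' -> no (count: 0)
  'disconnect' -> YES, starts with 'dis' (count: 1)
  'talk' -> no (count: 1)
  'preview' -> no (count: 1)
Total with prefix 'dis': 1

1


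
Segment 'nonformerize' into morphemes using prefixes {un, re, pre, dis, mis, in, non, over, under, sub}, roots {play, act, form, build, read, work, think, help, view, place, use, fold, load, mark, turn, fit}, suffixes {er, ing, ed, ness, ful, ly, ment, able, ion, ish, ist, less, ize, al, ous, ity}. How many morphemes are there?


Segmenting 'nonformerize' against the inventory:
  'non' -> prefix (morpheme 1)
  'form' -> root (morpheme 2)
  'er' -> suffix (morpheme 3)
  'ize' -> suffix (morpheme 4)
Total morphemes: 4

4


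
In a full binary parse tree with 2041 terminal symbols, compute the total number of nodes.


Leaf nodes (terminals): 2041
Internal nodes = n - 1 = 2041 - 1 = 2040
Total = leaves + internal = 2041 + 2040 = 4081

4081


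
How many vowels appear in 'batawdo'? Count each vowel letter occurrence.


Scanning each character of 'batawdo':
  Position 1: 'b' -> consonant (running count: 0)
  Position 2: 'a' -> vowel (running count: 1)
  Position 3: 't' -> consonant (running count: 1)
  Position 4: 'a' -> vowel (running count: 2)
  Position 5: 'w' -> consonant (running count: 2)
  Position 6: 'd' -> consonant (running count: 2)
  Position 7: 'o' -> vowel (running count: 3)
Total vowels: 3

3


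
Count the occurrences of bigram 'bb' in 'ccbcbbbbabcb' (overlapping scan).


Scanning 'ccbcbbbbabcb' for bigram 'bb':
  Position 0: 'cc' -> no
  Position 1: 'cb' -> no
  Position 2: 'bc' -> no
  Position 3: 'cb' -> no
  Position 4: 'bb' -> MATCH
  Position 5: 'bb' -> MATCH
  Position 6: 'bb' -> MATCH
  Position 7: 'ba' -> no
  Position 8: 'ab' -> no
  Position 9: 'bc' -> no
  Position 10: 'cb' -> no
Total matches: 3

3


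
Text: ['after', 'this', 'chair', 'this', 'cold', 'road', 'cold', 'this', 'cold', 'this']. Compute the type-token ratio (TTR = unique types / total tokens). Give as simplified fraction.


Tokens: 10
Unique types: ('after', 'chair', 'cold', 'road', 'this') = 5
TTR = 5/10
Simplify: divide both by 5 -> 1/2
TTR = 1/2

1/2


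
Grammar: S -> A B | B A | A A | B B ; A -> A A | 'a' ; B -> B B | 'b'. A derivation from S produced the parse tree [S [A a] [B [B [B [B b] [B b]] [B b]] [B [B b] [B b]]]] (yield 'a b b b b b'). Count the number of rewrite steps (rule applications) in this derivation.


Every bracketed nonterminal node [X ...] in the tree is produced by exactly one rule application.
Reading the tree off as a leftmost derivation:
  Step 1: S  =>  A B   (applied S -> A B)
  Step 2: A B  =>  a B   (applied A -> a)
  Step 3: a B  =>  a B B   (applied B -> B B)
  Step 4: a B B  =>  a B B B   (applied B -> B B)
  Step 5: a B B B  =>  a B B B B   (applied B -> B B)
  Step 6: a B B B B  =>  a b B B B   (applied B -> b)
  Step 7: a b B B B  =>  a b b B B   (applied B -> b)
  Step 8: a b b B B  =>  a b b b B   (applied B -> b)
  Step 9: a b b b B  =>  a b b b B B   (applied B -> B B)
  Step 10: a b b b B B  =>  a b b b b B   (applied B -> b)
  Step 11: a b b b b B  =>  a b b b b b   (applied B -> b)
Final yield: a b b b b b
Total rewrite steps: 11

11


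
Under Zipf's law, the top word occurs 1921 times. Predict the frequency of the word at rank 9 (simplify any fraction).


Zipf's law: freq(rank) = f1 / rank
f1 = 1921, rank = 9
freq = 1921 / 9
GCD(1921, 9) = 1
Simplified: 1921/9

1921/9


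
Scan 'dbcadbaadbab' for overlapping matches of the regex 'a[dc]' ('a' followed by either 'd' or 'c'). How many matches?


Pattern: a[dc] means 'a' followed by either 'd' or 'c'.
Scanning 'dbcadbaadbab' position-by-position:
  Pos 0: window 'db' -> no
  Pos 1: window 'bc' -> no
  Pos 2: window 'ca' -> no
  Pos 3: window 'ad' -> MATCH
  Pos 4: window 'db' -> no
  Pos 5: window 'ba' -> no
  Pos 6: window 'aa' -> no
  Pos 7: window 'ad' -> MATCH
  Pos 8: window 'db' -> no
  Pos 9: window 'ba' -> no
  Pos 10: window 'ab' -> no
  Pos 11: window 'b' -> no
Total matches: 2

2


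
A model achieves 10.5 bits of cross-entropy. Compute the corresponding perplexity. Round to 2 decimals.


Perplexity formula: PP = 2^H
H = 10.5
PP = 2^10.5
Decompose: 2^10.5 = 2^10 * 2^0.5 = 2^10 * sqrt(2)
2^10 = 1024, sqrt(2) ~ 1.4142136
PP ~ 1024 * 1.4142136 = 1448.1547264
Rounded to 2 decimals: 1448.15

1448.15


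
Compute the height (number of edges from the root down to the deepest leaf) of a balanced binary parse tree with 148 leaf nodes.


In a balanced binary tree with n leaves the deepest leaf is ceil(log2(n)) edges below the root.
log2(148) = 7.2095
ceil(7.2095) = 8
height (edges) = 8

8


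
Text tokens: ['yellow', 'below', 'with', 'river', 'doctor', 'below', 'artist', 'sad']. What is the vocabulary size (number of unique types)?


Listing all tokens and tracking unique types:
  Token 1: 'yellow' -> NEW (unique so far: 1)
  Token 2: 'below' -> NEW (unique so far: 2)
  Token 3: 'with' -> NEW (unique so far: 3)
  Token 4: 'river' -> NEW (unique so far: 4)
  Token 5: 'doctor' -> NEW (unique so far: 5)
  Token 6: 'below' -> duplicate (unique so far: 5)
  Token 7: 'artist' -> NEW (unique so far: 6)
  Token 8: 'sad' -> NEW (unique so far: 7)
Unique types: ('artist', 'below', 'doctor', 'river', 'sad', 'with', 'yellow')
Vocabulary size: 7

7


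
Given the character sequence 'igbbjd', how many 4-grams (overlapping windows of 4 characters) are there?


String 'igbbjd' has length L = 6.
Number of overlapping n-grams = L - n + 1
Substituting: 6 - 4 + 1 = 3

3


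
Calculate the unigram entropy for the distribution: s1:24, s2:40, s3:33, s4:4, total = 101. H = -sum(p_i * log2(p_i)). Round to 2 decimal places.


Computing entropy H = -sum(p_i * log2(p_i)):
  s1: p = 24/101 = 0.2376, -p*log2(p) = 0.4927
  s2: p = 40/101 = 0.3960, -p*log2(p) = 0.5292
  s3: p = 33/101 = 0.3267, -p*log2(p) = 0.5273
  s4: p = 4/101 = 0.0396, -p*log2(p) = 0.1845
H = sum of terms = 1.7337
Rounded to 2 decimals: 1.73

1.73


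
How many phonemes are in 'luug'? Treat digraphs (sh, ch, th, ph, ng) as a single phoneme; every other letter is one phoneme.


Parsing 'luug' greedily, digraphs first:
  'l' -> consonant phoneme (phonemes so far: 1)
  'u' -> vowel phoneme (phonemes so far: 2)
  'u' -> vowel phoneme (phonemes so far: 3)
  'g' -> consonant phoneme (phonemes so far: 4)
Total phonemes: 4

4


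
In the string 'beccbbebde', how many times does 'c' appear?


Scanning 'beccbbebde' for 'c':
  Position 2: 'c' -> MATCH (count: 1)
  Position 3: 'c' -> MATCH (count: 2)
Total occurrences of 'c': 2

2


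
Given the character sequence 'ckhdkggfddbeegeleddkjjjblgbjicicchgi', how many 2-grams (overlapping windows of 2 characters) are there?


String 'ckhdkggfddbeegeleddkjjjblgbjicicchgi' has length L = 36.
Number of overlapping n-grams = L - n + 1
Substituting: 36 - 2 + 1 = 35

35


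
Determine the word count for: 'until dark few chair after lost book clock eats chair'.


Counting words by splitting on spaces:
  Word 1: 'until'
  Word 2: 'dark'
  Word 3: 'few'
  Word 4: 'chair'
  Word 5: 'after'
  Word 6: 'lost'
  Word 7: 'book'
  Word 8: 'clock'
  Word 9: 'eats'
  Word 10: 'chair'
Total words: 10

10


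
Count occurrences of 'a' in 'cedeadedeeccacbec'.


Scanning 'cedeadedeeccacbec' for 'a':
  Position 4: 'a' -> MATCH (count: 1)
  Position 12: 'a' -> MATCH (count: 2)
Total occurrences of 'a': 2

2


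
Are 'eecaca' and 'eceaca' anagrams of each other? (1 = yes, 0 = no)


Sort characters of 'eecaca': 'aaccee'
Sort characters of 'eceaca': 'aaccee'
Sorted forms match -> they ARE anagrams
Result: 1

1


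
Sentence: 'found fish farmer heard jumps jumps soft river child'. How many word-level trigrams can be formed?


Word trigrams from [9] words:
  Trigram 1: (found fish farmer)
  Trigram 2: (fish farmer heard)
  Trigram 3: (farmer heard jumps)
  Trigram 4: (heard jumps jumps)
  Trigram 5: (jumps jumps soft)
  Trigram 6: (jumps soft river)
  Trigram 7: (soft river child)
Total word trigrams: 9 - 2 = 7

7


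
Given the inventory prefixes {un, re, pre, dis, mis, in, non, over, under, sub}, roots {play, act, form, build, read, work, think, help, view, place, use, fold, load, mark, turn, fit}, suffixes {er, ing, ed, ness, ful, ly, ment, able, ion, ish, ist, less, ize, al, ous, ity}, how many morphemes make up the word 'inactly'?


Segmenting 'inactly' against the inventory:
  'in' -> prefix (morpheme 1)
  'act' -> root (morpheme 2)
  'ly' -> suffix (morpheme 3)
Total morphemes: 3

3


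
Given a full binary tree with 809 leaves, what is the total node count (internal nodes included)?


Leaf nodes (terminals): 809
Internal nodes = n - 1 = 809 - 1 = 808
Total = leaves + internal = 809 + 808 = 1617

1617


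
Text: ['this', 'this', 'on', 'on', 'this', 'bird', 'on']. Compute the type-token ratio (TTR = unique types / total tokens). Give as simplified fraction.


Tokens: 7
Unique types: ('bird', 'on', 'this') = 3
TTR = 3/7
Already in lowest terms.

3/7


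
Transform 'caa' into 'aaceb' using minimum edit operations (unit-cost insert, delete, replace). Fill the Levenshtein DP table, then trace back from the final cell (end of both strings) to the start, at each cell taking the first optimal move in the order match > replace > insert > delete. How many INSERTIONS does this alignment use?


Edit distance = 4. Backtracking from cell (3, 5) with preference match > replace > insert > delete,
then listing the resulting alignment 'caa' -> 'aaceb' left to right:
  Step 1: insert 'a' [insertion #1]
  Step 2: insert 'a' [insertion #2]
  Step 3: keep 'c'
  Step 4: replace a->e
  Step 5: replace a->b
Total insertions: 2

2


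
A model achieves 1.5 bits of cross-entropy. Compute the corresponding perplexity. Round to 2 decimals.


Perplexity formula: PP = 2^H
H = 1.5
PP = 2^1.5
Decompose: 2^1.5 = 2^1 * 2^0.5 = 2^1 * sqrt(2)
2^1 = 2, sqrt(2) ~ 1.4142136
PP ~ 2 * 1.4142136 = 2.8284272
Rounded to 2 decimals: 2.83

2.83


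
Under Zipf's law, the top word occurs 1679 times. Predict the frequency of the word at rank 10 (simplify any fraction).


Zipf's law: freq(rank) = f1 / rank
f1 = 1679, rank = 10
freq = 1679 / 10
GCD(1679, 10) = 1
Simplified: 1679/10

1679/10


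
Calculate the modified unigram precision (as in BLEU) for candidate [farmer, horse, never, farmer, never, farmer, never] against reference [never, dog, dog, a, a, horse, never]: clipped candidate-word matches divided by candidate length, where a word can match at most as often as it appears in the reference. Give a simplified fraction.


Reference word counts: {'a': 2, 'dog': 2, 'horse': 1, 'never': 2}
Checking each candidate word (with clipping):
  'farmer' -> not in reference -> no match (matches: 0)
  'horse' -> in reference (ref count 1, used 1/1) -> match (matches: 1)
  'never' -> in reference (ref count 2, used 1/2) -> match (matches: 2)
  'farmer' -> not in reference -> no match (matches: 2)
  'never' -> in reference (ref count 2, used 2/2) -> match (matches: 3)
  'farmer' -> not in reference -> no match (matches: 3)
  'never' -> ref count 2 already used up (2/2) -> clipped, no match (matches: 3)
Clipped matches: 3, Candidate length: 7
Precision = 3/7

3/7


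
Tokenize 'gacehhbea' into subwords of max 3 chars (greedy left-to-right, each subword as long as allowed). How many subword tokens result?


'gacehhbea' has 9 characters.
Chunking with max size 3:
  Chunk 1: 'gac' (positions 0-2)
  Chunk 2: 'ehh' (positions 3-5)
  Chunk 3: 'bea' (positions 6-8)
Total chunks: ceil(9 / 3) = 3

3


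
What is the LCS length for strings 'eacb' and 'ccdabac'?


DP table for LCS of 'eacb' and 'ccdabac':
       c  c  d  a  b  a  c
    0  0  0  0  0  0  0  0
  e 0  0  0  0  0  0  0  0
  a 0  0  0  0  1  1  1  1
  c 0  1  1  1  1  1  1  2
  b 0  1  1  1  1  2  2  2
LCS: 'ac'
LCS length = 2

2


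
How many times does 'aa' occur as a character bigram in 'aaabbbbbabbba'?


Scanning 'aaabbbbbabbba' for bigram 'aa':
  Position 0: 'aa' -> MATCH
  Position 1: 'aa' -> MATCH
  Position 2: 'ab' -> no
  Position 3: 'bb' -> no
  Position 4: 'bb' -> no
  Position 5: 'bb' -> no
  Position 6: 'bb' -> no
  Position 7: 'ba' -> no
  Position 8: 'ab' -> no
  Position 9: 'bb' -> no
  Position 10: 'bb' -> no
  Position 11: 'ba' -> no
Total matches: 2

2


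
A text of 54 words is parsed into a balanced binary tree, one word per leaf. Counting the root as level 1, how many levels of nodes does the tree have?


In a balanced binary tree with n leaves the deepest leaf is ceil(log2(n)) edges below the root,
so counting node levels inclusive of root and leaves gives ceil(log2(n)) + 1 levels.
log2(54) = 5.7549
ceil(5.7549) = 6
levels = 6 + 1 = 7

7


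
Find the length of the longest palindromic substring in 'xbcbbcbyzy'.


Scanning 'xbcbbcbyzy' for palindromic substrings.
Substring at positions 1-6: 'bcbbcb'.
Check: reverse('bcbbcb') = 'bcbbcb' -> palindrome confirmed.
Neighbouring characters ('x' / 'y') break symmetry, so it cannot extend further.
No longer palindromic substring exists; longest length = 6

6


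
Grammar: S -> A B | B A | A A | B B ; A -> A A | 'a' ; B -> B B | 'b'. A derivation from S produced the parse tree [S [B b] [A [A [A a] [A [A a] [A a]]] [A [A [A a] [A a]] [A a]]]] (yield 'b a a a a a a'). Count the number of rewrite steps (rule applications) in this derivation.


Every bracketed nonterminal node [X ...] in the tree is produced by exactly one rule application.
Reading the tree off as a leftmost derivation:
  Step 1: S  =>  B A   (applied S -> B A)
  Step 2: B A  =>  b A   (applied B -> b)
  Step 3: b A  =>  b A A   (applied A -> A A)
  Step 4: b A A  =>  b A A A   (applied A -> A A)
  Step 5: b A A A  =>  b a A A   (applied A -> a)
  Step 6: b a A A  =>  b a A A A   (applied A -> A A)
  Step 7: b a A A A  =>  b a a A A   (applied A -> a)
  Step 8: b a a A A  =>  b a a a A   (applied A -> a)
  Step 9: b a a a A  =>  b a a a A A   (applied A -> A A)
  Step 10: b a a a A A  =>  b a a a A A A   (applied A -> A A)
  Step 11: b a a a A A A  =>  b a a a a A A   (applied A -> a)
  Step 12: b a a a a A A  =>  b a a a a a A   (applied A -> a)
  Step 13: b a a a a a A  =>  b a a a a a a   (applied A -> a)
Final yield: b a a a a a a
Total rewrite steps: 13

13


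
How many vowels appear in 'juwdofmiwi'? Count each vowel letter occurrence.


Scanning each character of 'juwdofmiwi':
  Position 1: 'j' -> consonant (running count: 0)
  Position 2: 'u' -> vowel (running count: 1)
  Position 3: 'w' -> consonant (running count: 1)
  Position 4: 'd' -> consonant (running count: 1)
  Position 5: 'o' -> vowel (running count: 2)
  Position 6: 'f' -> consonant (running count: 2)
  Position 7: 'm' -> consonant (running count: 2)
  Position 8: 'i' -> vowel (running count: 3)
  Position 9: 'w' -> consonant (running count: 3)
  Position 10: 'i' -> vowel (running count: 4)
Total vowels: 4

4


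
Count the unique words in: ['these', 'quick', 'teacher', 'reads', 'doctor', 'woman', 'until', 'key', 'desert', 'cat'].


Listing all tokens and tracking unique types:
  Token 1: 'these' -> NEW (unique so far: 1)
  Token 2: 'quick' -> NEW (unique so far: 2)
  Token 3: 'teacher' -> NEW (unique so far: 3)
  Token 4: 'reads' -> NEW (unique so far: 4)
  Token 5: 'doctor' -> NEW (unique so far: 5)
  Token 6: 'woman' -> NEW (unique so far: 6)
  Token 7: 'until' -> NEW (unique so far: 7)
  Token 8: 'key' -> NEW (unique so far: 8)
  Token 9: 'desert' -> NEW (unique so far: 9)
  Token 10: 'cat' -> NEW (unique so far: 10)
Unique types: ('cat', 'desert', 'doctor', 'key', 'quick', 'reads', 'teacher', 'these', 'until', 'woman')
Vocabulary size: 10

10


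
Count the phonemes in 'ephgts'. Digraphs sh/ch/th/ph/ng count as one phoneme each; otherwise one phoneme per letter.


Parsing 'ephgts' greedily, digraphs first:
  'e' -> vowel phoneme (phonemes so far: 1)
  'ph' -> digraph (1 consonant phoneme) (phonemes so far: 2)
  'g' -> consonant phoneme (phonemes so far: 3)
  't' -> consonant phoneme (phonemes so far: 4)
  's' -> consonant phoneme (phonemes so far: 5)
Total phonemes: 5

5


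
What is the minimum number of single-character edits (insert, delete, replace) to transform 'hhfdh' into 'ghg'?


Building DP table for s1='hhfdh' (len 5) and s2='ghg' (len 3):
       g  h  g
    0  1  2  3
  h 1  1  1  2
  h 2  2  1  2
  f 3  3  2  2
  d 4  4  3  3
  h 5  5  4  4
Edit distance = dp[5][3] = 4

4


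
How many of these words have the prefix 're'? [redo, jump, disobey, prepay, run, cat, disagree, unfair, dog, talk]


Checking each word for prefix 're':
  'redo' -> YES, starts with 're' (count: 1)
  'jump' -> no (count: 1)
  'disobey' -> no (count: 1)
  'prepay' -> no (count: 1)
  'run' -> no (count: 1)
  'cat' -> no (count: 1)
  'disagree' -> no (count: 1)
  'unfair' -> no (count: 1)
  'dog' -> no (count: 1)
  'talk' -> no (count: 1)
Total with prefix 're': 1

1


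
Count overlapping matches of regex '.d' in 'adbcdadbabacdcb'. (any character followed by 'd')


Pattern: .d means any character followed by 'd'.
Scanning 'adbcdadbabacdcb' position-by-position:
  Pos 0: window 'ad' -> MATCH
  Pos 1: window 'db' -> no
  Pos 2: window 'bc' -> no
  Pos 3: window 'cd' -> MATCH
  Pos 4: window 'da' -> no
  Pos 5: window 'ad' -> MATCH
  Pos 6: window 'db' -> no
  Pos 7: window 'ba' -> no
  Pos 8: window 'ab' -> no
  Pos 9: window 'ba' -> no
  Pos 10: window 'ac' -> no
  Pos 11: window 'cd' -> MATCH
  Pos 12: window 'dc' -> no
  Pos 13: window 'cb' -> no
  Pos 14: window 'b' -> no
Total matches: 4

4


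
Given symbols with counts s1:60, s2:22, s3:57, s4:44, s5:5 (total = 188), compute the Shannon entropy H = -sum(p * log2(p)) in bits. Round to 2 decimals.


Computing entropy H = -sum(p_i * log2(p_i)):
  s1: p = 60/188 = 0.3191, -p*log2(p) = 0.5259
  s2: p = 22/188 = 0.1170, -p*log2(p) = 0.3622
  s3: p = 57/188 = 0.3032, -p*log2(p) = 0.5220
  s4: p = 44/188 = 0.2340, -p*log2(p) = 0.4904
  s5: p = 5/188 = 0.0266, -p*log2(p) = 0.1392
H = sum of terms = 2.0397
Rounded to 2 decimals: 2.04

2.04


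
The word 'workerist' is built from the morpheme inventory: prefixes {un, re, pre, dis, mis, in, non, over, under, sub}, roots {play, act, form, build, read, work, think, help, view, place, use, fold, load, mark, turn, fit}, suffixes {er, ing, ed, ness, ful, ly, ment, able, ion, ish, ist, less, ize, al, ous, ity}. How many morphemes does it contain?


Segmenting 'workerist' against the inventory:
  'work' -> root (morpheme 1)
  'er' -> suffix (morpheme 2)
  'ist' -> suffix (morpheme 3)
Total morphemes: 3

3


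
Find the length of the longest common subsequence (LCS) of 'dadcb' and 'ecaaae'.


DP table for LCS of 'dadcb' and 'ecaaae':
       e  c  a  a  a  e
    0  0  0  0  0  0  0
  d 0  0  0  0  0  0  0
  a 0  0  0  1  1  1  1
  d 0  0  0  1  1  1  1
  c 0  0  1  1  1  1  1
  b 0  0  1  1  1  1  1
LCS: 'a'
LCS length = 1

1


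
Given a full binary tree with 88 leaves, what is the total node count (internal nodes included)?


Leaf nodes (terminals): 88
Internal nodes = n - 1 = 88 - 1 = 87
Total = leaves + internal = 88 + 87 = 175

175


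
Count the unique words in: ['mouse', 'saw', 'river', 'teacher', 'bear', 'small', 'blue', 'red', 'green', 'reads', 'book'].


Listing all tokens and tracking unique types:
  Token 1: 'mouse' -> NEW (unique so far: 1)
  Token 2: 'saw' -> NEW (unique so far: 2)
  Token 3: 'river' -> NEW (unique so far: 3)
  Token 4: 'teacher' -> NEW (unique so far: 4)
  Token 5: 'bear' -> NEW (unique so far: 5)
  Token 6: 'small' -> NEW (unique so far: 6)
  Token 7: 'blue' -> NEW (unique so far: 7)
  Token 8: 'red' -> NEW (unique so far: 8)
  Token 9: 'green' -> NEW (unique so far: 9)
  Token 10: 'reads' -> NEW (unique so far: 10)
  Token 11: 'book' -> NEW (unique so far: 11)
Unique types: ('bear', 'blue', 'book', 'green', 'mouse', 'reads', 'red', 'river', 'saw', 'small', 'teacher')
Vocabulary size: 11

11


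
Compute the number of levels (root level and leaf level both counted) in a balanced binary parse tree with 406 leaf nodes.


In a balanced binary tree with n leaves the deepest leaf is ceil(log2(n)) edges below the root,
so counting node levels inclusive of root and leaves gives ceil(log2(n)) + 1 levels.
log2(406) = 8.6653
ceil(8.6653) = 9
levels = 9 + 1 = 10

10


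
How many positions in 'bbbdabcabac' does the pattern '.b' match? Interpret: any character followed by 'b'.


Pattern: .b means any character followed by 'b'.
Scanning 'bbbdabcabac' position-by-position:
  Pos 0: window 'bb' -> MATCH
  Pos 1: window 'bb' -> MATCH
  Pos 2: window 'bd' -> no
  Pos 3: window 'da' -> no
  Pos 4: window 'ab' -> MATCH
  Pos 5: window 'bc' -> no
  Pos 6: window 'ca' -> no
  Pos 7: window 'ab' -> MATCH
  Pos 8: window 'ba' -> no
  Pos 9: window 'ac' -> no
  Pos 10: window 'c' -> no
Total matches: 4

4


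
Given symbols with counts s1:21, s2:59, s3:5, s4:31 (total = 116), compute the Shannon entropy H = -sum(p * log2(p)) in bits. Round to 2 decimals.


Computing entropy H = -sum(p_i * log2(p_i)):
  s1: p = 21/116 = 0.1810, -p*log2(p) = 0.4464
  s2: p = 59/116 = 0.5086, -p*log2(p) = 0.4961
  s3: p = 5/116 = 0.0431, -p*log2(p) = 0.1955
  s4: p = 31/116 = 0.2672, -p*log2(p) = 0.5088
H = sum of terms = 1.6468
Rounded to 2 decimals: 1.65

1.65


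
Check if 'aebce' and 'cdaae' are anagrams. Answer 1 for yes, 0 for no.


Sort characters of 'aebce': 'abcee'
Sort characters of 'cdaae': 'aacde'
Sorted forms differ -> they are NOT anagrams
Result: 0

0


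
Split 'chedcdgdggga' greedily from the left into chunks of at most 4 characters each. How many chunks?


'chedcdgdggga' has 12 characters.
Chunking with max size 4:
  Chunk 1: 'ched' (positions 0-3)
  Chunk 2: 'cdgd' (positions 4-7)
  Chunk 3: 'ggga' (positions 8-11)
Total chunks: ceil(12 / 4) = 3

3


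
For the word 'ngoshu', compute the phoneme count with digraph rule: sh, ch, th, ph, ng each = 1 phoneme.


Parsing 'ngoshu' greedily, digraphs first:
  'ng' -> digraph (1 consonant phoneme) (phonemes so far: 1)
  'o' -> vowel phoneme (phonemes so far: 2)
  'sh' -> digraph (1 consonant phoneme) (phonemes so far: 3)
  'u' -> vowel phoneme (phonemes so far: 4)
Total phonemes: 4

4


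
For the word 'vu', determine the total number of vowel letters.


Scanning each character of 'vu':
  Position 1: 'v' -> consonant (running count: 0)
  Position 2: 'u' -> vowel (running count: 1)
Total vowels: 1

1


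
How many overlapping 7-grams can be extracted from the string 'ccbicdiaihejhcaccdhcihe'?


String 'ccbicdiaihejhcaccdhcihe' has length L = 23.
Number of overlapping n-grams = L - n + 1
Substituting: 23 - 7 + 1 = 17

17


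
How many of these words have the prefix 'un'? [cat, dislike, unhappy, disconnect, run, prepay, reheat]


Checking each word for prefix 'un':
  'cat' -> no (count: 0)
  'dislike' -> no (count: 0)
  'unhappy' -> YES, starts with 'un' (count: 1)
  'disconnect' -> no (count: 1)
  'run' -> no (count: 1)
  'prepay' -> no (count: 1)
  'reheat' -> no (count: 1)
Total with prefix 'un': 1

1


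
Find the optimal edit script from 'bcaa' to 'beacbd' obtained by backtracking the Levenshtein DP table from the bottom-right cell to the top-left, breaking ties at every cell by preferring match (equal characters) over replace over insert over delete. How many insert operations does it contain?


Edit distance = 4. Backtracking from cell (4, 6) with preference match > replace > insert > delete,
then listing the resulting alignment 'bcaa' -> 'beacbd' left to right:
  Step 1: keep 'b'
  Step 2: insert 'e' [insertion #1]
  Step 3: insert 'a' [insertion #2]
  Step 4: keep 'c'
  Step 5: replace a->b
  Step 6: replace a->d
Total insertions: 2

2


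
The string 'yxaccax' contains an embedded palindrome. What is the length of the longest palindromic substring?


Scanning 'yxaccax' for palindromic substrings.
Substring at positions 1-6: 'xaccax'.
Check: reverse('xaccax') = 'xaccax' -> palindrome confirmed.
Neighbouring characters ('y' / '-') break symmetry, so it cannot extend further.
No longer palindromic substring exists; longest length = 6

6


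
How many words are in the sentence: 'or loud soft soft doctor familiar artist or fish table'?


Counting words by splitting on spaces:
  Word 1: 'or'
  Word 2: 'loud'
  Word 3: 'soft'
  Word 4: 'soft'
  Word 5: 'doctor'
  Word 6: 'familiar'
  Word 7: 'artist'
  Word 8: 'or'
  Word 9: 'fish'
  Word 10: 'table'
Total words: 10

10


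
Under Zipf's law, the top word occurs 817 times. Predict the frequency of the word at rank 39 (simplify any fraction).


Zipf's law: freq(rank) = f1 / rank
f1 = 817, rank = 39
freq = 817 / 39
GCD(817, 39) = 1
Simplified: 817/39

817/39


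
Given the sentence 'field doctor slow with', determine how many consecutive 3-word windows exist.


Word trigrams from [4] words:
  Trigram 1: (field doctor slow)
  Trigram 2: (doctor slow with)
Total word trigrams: 4 - 2 = 2

2


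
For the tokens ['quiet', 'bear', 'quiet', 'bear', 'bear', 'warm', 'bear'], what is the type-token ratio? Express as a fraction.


Tokens: 7
Unique types: ('bear', 'quiet', 'warm') = 3
TTR = 3/7
Already in lowest terms.

3/7


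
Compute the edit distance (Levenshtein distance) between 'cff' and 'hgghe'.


Building DP table for s1='cff' (len 3) and s2='hgghe' (len 5):
       h  g  g  h  e
    0  1  2  3  4  5
  c 1  1  2  3  4  5
  f 2  2  2  3  4  5
  f 3  3  3  3  4  5
Edit distance = dp[3][5] = 5

5


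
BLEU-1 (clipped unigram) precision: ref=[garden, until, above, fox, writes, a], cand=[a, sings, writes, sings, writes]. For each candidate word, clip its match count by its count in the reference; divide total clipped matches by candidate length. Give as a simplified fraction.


Reference word counts: {'a': 1, 'above': 1, 'fox': 1, 'garden': 1, 'until': 1, 'writes': 1}
Checking each candidate word (with clipping):
  'a' -> in reference (ref count 1, used 1/1) -> match (matches: 1)
  'sings' -> not in reference -> no match (matches: 1)
  'writes' -> in reference (ref count 1, used 1/1) -> match (matches: 2)
  'sings' -> not in reference -> no match (matches: 2)
  'writes' -> ref count 1 already used up (1/1) -> clipped, no match (matches: 2)
Clipped matches: 2, Candidate length: 5
Precision = 2/5

2/5


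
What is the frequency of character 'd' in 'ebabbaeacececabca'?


Scanning 'ebabbaeacececabca' for 'd':
  No matches found.
Total occurrences of 'd': 0

0


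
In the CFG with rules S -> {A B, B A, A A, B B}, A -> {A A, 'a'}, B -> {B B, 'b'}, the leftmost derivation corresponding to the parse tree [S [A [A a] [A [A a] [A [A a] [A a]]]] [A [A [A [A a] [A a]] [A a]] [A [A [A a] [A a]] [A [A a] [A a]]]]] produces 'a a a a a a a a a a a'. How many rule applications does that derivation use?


Every bracketed nonterminal node [X ...] in the tree is produced by exactly one rule application.
Reading the tree off as a leftmost derivation:
  Step 1: S  =>  A A   (applied S -> A A)
  Step 2: A A  =>  A A A   (applied A -> A A)
  Step 3: A A A  =>  a A A   (applied A -> a)
  Step 4: a A A  =>  a A A A   (applied A -> A A)
  Step 5: a A A A  =>  a a A A   (applied A -> a)
  Step 6: a a A A  =>  a a A A A   (applied A -> A A)
  Step 7: a a A A A  =>  a a a A A   (applied A -> a)
  Step 8: a a a A A  =>  a a a a A   (applied A -> a)
  Step 9: a a a a A  =>  a a a a A A   (applied A -> A A)
  Step 10: a a a a A A  =>  a a a a A A A   (applied A -> A A)
  Step 11: a a a a A A A  =>  a a a a A A A A   (applied A -> A A)
  Step 12: a a a a A A A A  =>  a a a a a A A A   (applied A -> a)
  Step 13: a a a a a A A A  =>  a a a a a a A A   (applied A -> a)
  Step 14: a a a a a a A A  =>  a a a a a a a A   (applied A -> a)
  Step 15: a a a a a a a A  =>  a a a a a a a A A   (applied A -> A A)
  Step 16: a a a a a a a A A  =>  a a a a a a a A A A   (applied A -> A A)
  Step 17: a a a a a a a A A A  =>  a a a a a a a a A A   (applied A -> a)
  Step 18: a a a a a a a a A A  =>  a a a a a a a a a A   (applied A -> a)
  Step 19: a a a a a a a a a A  =>  a a a a a a a a a A A   (applied A -> A A)
  Step 20: a a a a a a a a a A A  =>  a a a a a a a a a a A   (applied A -> a)
  Step 21: a a a a a a a a a a A  =>  a a a a a a a a a a a   (applied A -> a)
Final yield: a a a a a a a a a a a
Total rewrite steps: 21

21


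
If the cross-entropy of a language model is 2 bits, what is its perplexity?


Perplexity formula: PP = 2^H
H = 2
PP = 2^2
Steps: 2^1 = 2, 2^2 = 4
PP = 4

4


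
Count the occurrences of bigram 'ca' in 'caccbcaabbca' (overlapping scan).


Scanning 'caccbcaabbca' for bigram 'ca':
  Position 0: 'ca' -> MATCH
  Position 1: 'ac' -> no
  Position 2: 'cc' -> no
  Position 3: 'cb' -> no
  Position 4: 'bc' -> no
  Position 5: 'ca' -> MATCH
  Position 6: 'aa' -> no
  Position 7: 'ab' -> no
  Position 8: 'bb' -> no
  Position 9: 'bc' -> no
  Position 10: 'ca' -> MATCH
Total matches: 3

3


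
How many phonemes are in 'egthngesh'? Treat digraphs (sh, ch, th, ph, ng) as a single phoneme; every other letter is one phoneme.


Parsing 'egthngesh' greedily, digraphs first:
  'e' -> vowel phoneme (phonemes so far: 1)
  'g' -> consonant phoneme (phonemes so far: 2)
  'th' -> digraph (1 consonant phoneme) (phonemes so far: 3)
  'ng' -> digraph (1 consonant phoneme) (phonemes so far: 4)
  'e' -> vowel phoneme (phonemes so far: 5)
  'sh' -> digraph (1 consonant phoneme) (phonemes so far: 6)
Total phonemes: 6

6


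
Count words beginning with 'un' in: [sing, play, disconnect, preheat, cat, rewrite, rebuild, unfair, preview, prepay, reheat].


Checking each word for prefix 'un':
  'sing' -> no (count: 0)
  'play' -> no (count: 0)
  'disconnect' -> no (count: 0)
  'preheat' -> no (count: 0)
  'cat' -> no (count: 0)
  'rewrite' -> no (count: 0)
  'rebuild' -> no (count: 0)
  'unfair' -> YES, starts with 'un' (count: 1)
  'preview' -> no (count: 1)
  'prepay' -> no (count: 1)
  'reheat' -> no (count: 1)
Total with prefix 'un': 1

1


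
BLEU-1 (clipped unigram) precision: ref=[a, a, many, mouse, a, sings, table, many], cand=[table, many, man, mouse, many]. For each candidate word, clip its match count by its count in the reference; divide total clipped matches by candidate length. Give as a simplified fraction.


Reference word counts: {'a': 3, 'many': 2, 'mouse': 1, 'sings': 1, 'table': 1}
Checking each candidate word (with clipping):
  'table' -> in reference (ref count 1, used 1/1) -> match (matches: 1)
  'many' -> in reference (ref count 2, used 1/2) -> match (matches: 2)
  'man' -> not in reference -> no match (matches: 2)
  'mouse' -> in reference (ref count 1, used 1/1) -> match (matches: 3)
  'many' -> in reference (ref count 2, used 2/2) -> match (matches: 4)
Clipped matches: 4, Candidate length: 5
Precision = 4/5

4/5


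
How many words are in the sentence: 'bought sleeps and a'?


Counting words by splitting on spaces:
  Word 1: 'bought'
  Word 2: 'sleeps'
  Word 3: 'and'
  Word 4: 'a'
Total words: 4

4


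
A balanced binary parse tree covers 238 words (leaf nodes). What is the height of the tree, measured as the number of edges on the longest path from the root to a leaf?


In a balanced binary tree with n leaves the deepest leaf is ceil(log2(n)) edges below the root.
log2(238) = 7.8948
ceil(7.8948) = 8
height (edges) = 8

8


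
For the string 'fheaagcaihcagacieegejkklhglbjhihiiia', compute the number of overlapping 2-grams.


String 'fheaagcaihcagacieegejkklhglbjhihiiia' has length L = 36.
Number of overlapping n-grams = L - n + 1
Substituting: 36 - 2 + 1 = 35

35


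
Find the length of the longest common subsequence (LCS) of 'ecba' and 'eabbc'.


DP table for LCS of 'ecba' and 'eabbc':
       e  a  b  b  c
    0  0  0  0  0  0
  e 0  1  1  1  1  1
  c 0  1  1  1  1  2
  b 0  1  1  2  2  2
  a 0  1  2  2  2  2
LCS: 'ec'
LCS length = 2

2


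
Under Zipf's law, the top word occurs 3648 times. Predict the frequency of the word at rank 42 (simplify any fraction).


Zipf's law: freq(rank) = f1 / rank
f1 = 3648, rank = 42
freq = 3648 / 42
GCD(3648, 42) = 6
Simplified: 608/7

608/7


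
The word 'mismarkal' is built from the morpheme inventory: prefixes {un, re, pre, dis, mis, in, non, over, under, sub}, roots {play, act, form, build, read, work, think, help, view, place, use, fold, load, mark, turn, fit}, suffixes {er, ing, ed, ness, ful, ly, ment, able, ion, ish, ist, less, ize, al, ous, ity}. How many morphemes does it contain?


Segmenting 'mismarkal' against the inventory:
  'mis' -> prefix (morpheme 1)
  'mark' -> root (morpheme 2)
  'al' -> suffix (morpheme 3)
Total morphemes: 3

3


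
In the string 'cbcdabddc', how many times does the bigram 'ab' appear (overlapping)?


Scanning 'cbcdabddc' for bigram 'ab':
  Position 0: 'cb' -> no
  Position 1: 'bc' -> no
  Position 2: 'cd' -> no
  Position 3: 'da' -> no
  Position 4: 'ab' -> MATCH
  Position 5: 'bd' -> no
  Position 6: 'dd' -> no
  Position 7: 'dc' -> no
Total matches: 1

1


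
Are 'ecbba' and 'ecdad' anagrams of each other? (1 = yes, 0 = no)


Sort characters of 'ecbba': 'abbce'
Sort characters of 'ecdad': 'acdde'
Sorted forms differ -> they are NOT anagrams
Result: 0

0


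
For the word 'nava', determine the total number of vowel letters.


Scanning each character of 'nava':
  Position 1: 'n' -> consonant (running count: 0)
  Position 2: 'a' -> vowel (running count: 1)
  Position 3: 'v' -> consonant (running count: 1)
  Position 4: 'a' -> vowel (running count: 2)
Total vowels: 2

2


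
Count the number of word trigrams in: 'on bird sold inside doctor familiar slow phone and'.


Word trigrams from [9] words:
  Trigram 1: (on bird sold)
  Trigram 2: (bird sold inside)
  Trigram 3: (sold inside doctor)
  Trigram 4: (inside doctor familiar)
  Trigram 5: (doctor familiar slow)
  Trigram 6: (familiar slow phone)
  Trigram 7: (slow phone and)
Total word trigrams: 9 - 2 = 7

7
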